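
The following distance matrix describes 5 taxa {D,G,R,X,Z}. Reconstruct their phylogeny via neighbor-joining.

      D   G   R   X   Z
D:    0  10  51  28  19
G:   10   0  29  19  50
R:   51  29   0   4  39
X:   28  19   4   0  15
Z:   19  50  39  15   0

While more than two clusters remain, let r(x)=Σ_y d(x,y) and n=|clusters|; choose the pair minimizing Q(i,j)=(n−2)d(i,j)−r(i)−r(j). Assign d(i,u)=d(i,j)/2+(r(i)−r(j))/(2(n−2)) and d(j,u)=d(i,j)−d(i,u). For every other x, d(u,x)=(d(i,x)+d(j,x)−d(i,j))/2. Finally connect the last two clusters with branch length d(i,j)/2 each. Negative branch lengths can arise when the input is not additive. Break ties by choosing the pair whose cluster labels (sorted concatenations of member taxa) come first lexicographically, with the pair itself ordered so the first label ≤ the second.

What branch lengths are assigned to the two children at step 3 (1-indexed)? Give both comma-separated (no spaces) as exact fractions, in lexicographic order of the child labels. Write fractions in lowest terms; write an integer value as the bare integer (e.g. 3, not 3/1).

step 1: merge (D,G) at d=10, Q=-186; branch lengths D→5, G→5; new cluster DG
  updated: d(DG,R)=35, d(DG,X)=37/2, d(DG,Z)=59/2
step 2: merge (DG,Z) at d=59/2, Q=-215/2; branch lengths DG→117/8, Z→119/8; new cluster DGZ
  updated: d(DGZ,R)=89/4, d(DGZ,X)=2
step 3: merge (DGZ,R) at d=89/4, Q=-113/4; branch lengths DGZ→81/8, R→97/8; new cluster DGRZ
  updated: d(DGRZ,X)=-65/8
step 4: merge (DGRZ,X) at d=-65/8; branch lengths DGRZ→-65/16, X→-65/16; new cluster DGRXZ
final tree: ((((D:5,G:5):117/8,Z:119/8):81/8,R:97/8):-65/16,X:-65/16)
total length: 429/8

81/8,97/8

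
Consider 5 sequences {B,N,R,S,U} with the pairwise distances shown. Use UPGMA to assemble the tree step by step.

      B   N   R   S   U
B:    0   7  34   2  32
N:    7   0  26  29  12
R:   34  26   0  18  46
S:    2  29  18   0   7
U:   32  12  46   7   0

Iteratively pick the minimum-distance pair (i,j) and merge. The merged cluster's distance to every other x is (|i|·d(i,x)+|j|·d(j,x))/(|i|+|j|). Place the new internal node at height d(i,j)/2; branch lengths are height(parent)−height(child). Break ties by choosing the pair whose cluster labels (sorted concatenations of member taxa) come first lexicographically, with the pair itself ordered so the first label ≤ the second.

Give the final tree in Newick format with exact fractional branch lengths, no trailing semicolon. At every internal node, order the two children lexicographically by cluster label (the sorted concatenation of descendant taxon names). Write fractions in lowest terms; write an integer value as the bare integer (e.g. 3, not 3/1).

(((B:1,S:1):67/8,(N:6,U:6):27/8):49/8,R:31/2)

iteration 1: select B,S (d=2); attach at lengths (1, 1); label the merged cluster BS
  updated: d(BS,N)=18, d(BS,R)=26, d(BS,U)=39/2
iteration 2: select N,U (d=12); attach at lengths (6, 6); label the merged cluster NU
  updated: d(BS,NU)=75/4, d(NU,R)=36
iteration 3: select BS,NU (d=75/4); attach at lengths (67/8, 27/8); label the merged cluster BNSU
  updated: d(BNSU,R)=31
iteration 4: select BNSU,R (d=31); attach at lengths (49/8, 31/2); label the merged cluster BNRSU
final tree: (((B:1,S:1):67/8,(N:6,U:6):27/8):49/8,R:31/2)
total length: 379/8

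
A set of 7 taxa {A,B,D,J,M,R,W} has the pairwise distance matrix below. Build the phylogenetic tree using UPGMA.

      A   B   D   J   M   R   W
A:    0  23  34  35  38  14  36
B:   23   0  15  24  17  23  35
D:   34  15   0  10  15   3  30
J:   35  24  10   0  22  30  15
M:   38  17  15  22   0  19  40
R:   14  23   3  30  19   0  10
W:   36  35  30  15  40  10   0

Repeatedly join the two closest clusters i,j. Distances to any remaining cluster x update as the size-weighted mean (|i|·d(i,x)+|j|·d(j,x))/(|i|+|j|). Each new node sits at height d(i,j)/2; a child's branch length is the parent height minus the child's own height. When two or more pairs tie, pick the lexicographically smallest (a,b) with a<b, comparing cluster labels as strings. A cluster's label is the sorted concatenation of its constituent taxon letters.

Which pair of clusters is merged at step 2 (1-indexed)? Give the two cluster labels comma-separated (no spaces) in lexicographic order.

iteration 1: select D,R (d=3); attach at lengths (3/2, 3/2); label the merged cluster DR
  updated: d(A,DR)=24, d(B,DR)=19, d(DR,J)=20, d(DR,M)=17, d(DR,W)=20
iteration 2: select J,W (d=15); attach at lengths (15/2, 15/2); label the merged cluster JW
  updated: d(A,JW)=71/2, d(B,JW)=59/2, d(DR,JW)=20, d(JW,M)=31
iteration 3: select B,M (d=17); attach at lengths (17/2, 17/2); label the merged cluster BM
  updated: d(A,BM)=61/2, d(BM,DR)=18, d(BM,JW)=121/4
iteration 4: select BM,DR (d=18); attach at lengths (1/2, 15/2); label the merged cluster BDMR
  updated: d(A,BDMR)=109/4, d(BDMR,JW)=201/8
iteration 5: select BDMR,JW (d=201/8); attach at lengths (57/16, 81/16); label the merged cluster BDJMRW
  updated: d(A,BDJMRW)=30
iteration 6: select A,BDJMRW (d=30); attach at lengths (15, 39/16); label the merged cluster ABDJMRW
final tree: (A:15,(((B:17/2,M:17/2):1/2,(D:3/2,R:3/2):15/2):57/16,(J:15/2,W:15/2):81/16):39/16)
total length: 1105/16

J,W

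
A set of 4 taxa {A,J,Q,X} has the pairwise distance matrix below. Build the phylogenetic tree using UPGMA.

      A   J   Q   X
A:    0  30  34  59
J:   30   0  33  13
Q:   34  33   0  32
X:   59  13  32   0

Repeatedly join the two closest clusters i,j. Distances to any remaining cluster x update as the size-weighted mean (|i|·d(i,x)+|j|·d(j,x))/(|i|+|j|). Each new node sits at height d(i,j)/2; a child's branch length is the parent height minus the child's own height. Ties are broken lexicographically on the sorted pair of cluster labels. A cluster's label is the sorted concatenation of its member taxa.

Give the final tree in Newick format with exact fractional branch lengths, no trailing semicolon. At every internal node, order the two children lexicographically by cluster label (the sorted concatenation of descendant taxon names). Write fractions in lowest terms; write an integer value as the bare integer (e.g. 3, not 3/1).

(A:41/2,((J:13/2,X:13/2):39/4,Q:65/4):17/4)

step 1: merge (J,X) at d=13; branch lengths J→13/2, X→13/2; new cluster JX
  updated: d(A,JX)=89/2, d(JX,Q)=65/2
step 2: merge (JX,Q) at d=65/2; branch lengths JX→39/4, Q→65/4; new cluster JQX
  updated: d(A,JQX)=41
step 3: merge (A,JQX) at d=41; branch lengths A→41/2, JQX→17/4; new cluster AJQX
final tree: (A:41/2,((J:13/2,X:13/2):39/4,Q:65/4):17/4)
total length: 255/4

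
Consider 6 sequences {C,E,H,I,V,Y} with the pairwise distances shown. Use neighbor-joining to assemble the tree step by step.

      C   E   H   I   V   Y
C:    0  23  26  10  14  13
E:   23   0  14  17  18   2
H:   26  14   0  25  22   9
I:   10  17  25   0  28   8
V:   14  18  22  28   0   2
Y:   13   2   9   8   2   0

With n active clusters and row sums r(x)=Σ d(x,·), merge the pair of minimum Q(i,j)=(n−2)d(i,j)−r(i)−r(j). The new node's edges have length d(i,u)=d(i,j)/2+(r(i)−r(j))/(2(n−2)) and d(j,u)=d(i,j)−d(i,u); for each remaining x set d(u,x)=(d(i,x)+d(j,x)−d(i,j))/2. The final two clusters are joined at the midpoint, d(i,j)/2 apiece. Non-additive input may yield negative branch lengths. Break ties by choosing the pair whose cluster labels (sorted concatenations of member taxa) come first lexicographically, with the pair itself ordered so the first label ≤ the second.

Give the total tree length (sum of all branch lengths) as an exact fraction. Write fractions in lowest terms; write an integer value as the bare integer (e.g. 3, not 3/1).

iteration 1: select C,I (d=10, Q=-134); attach at lengths (19/4, 21/4); label the merged cluster CI
  updated: d(CI,E)=15, d(CI,H)=41/2, d(CI,V)=16, d(CI,Y)=11/2
iteration 2: select E,H (d=14, Q=-145/2); attach at lengths (17/4, 39/4); label the merged cluster EH
  updated: d(CI,EH)=43/4, d(EH,V)=13, d(EH,Y)=-3/2
iteration 3: select CI,EH (d=43/4, Q=-33); attach at lengths (63/8, 23/8); label the merged cluster CEHI
  updated: d(CEHI,V)=73/8, d(CEHI,Y)=-27/8
iteration 4: select CEHI,V (d=73/8, Q=-31/4); attach at lengths (15/8, 29/4); label the merged cluster CEHIV
  updated: d(CEHIV,Y)=-21/4
iteration 5: select CEHIV,Y (d=-21/4); attach at lengths (-21/8, -21/8); label the merged cluster CEHIVY
final tree: ((((C:19/4,I:21/4):63/8,(E:17/4,H:39/4):23/8):15/8,V:29/4):-21/8,Y:-21/8)
total length: 309/8

309/8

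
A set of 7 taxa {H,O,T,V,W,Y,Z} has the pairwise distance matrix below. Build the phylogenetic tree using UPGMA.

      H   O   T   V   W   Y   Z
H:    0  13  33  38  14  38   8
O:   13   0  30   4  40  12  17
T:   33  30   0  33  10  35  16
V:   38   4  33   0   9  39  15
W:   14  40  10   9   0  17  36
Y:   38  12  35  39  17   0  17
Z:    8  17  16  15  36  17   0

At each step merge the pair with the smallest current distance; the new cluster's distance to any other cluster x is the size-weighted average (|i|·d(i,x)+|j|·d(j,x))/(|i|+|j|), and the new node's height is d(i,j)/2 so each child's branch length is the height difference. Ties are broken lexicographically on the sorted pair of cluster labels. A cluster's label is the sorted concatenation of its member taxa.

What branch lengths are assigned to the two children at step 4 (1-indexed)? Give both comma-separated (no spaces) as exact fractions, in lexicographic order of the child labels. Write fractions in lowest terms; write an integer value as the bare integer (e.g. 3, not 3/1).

1. join O+V (d=4) ⇒ OV; edges |O|=2, |V|=2
  updated: d(H,OV)=51/2, d(OV,T)=63/2, d(OV,W)=49/2, d(OV,Y)=51/2, d(OV,Z)=16
2. join H+Z (d=8) ⇒ HZ; edges |H|=4, |Z|=4
  updated: d(HZ,OV)=83/4, d(HZ,T)=49/2, d(HZ,W)=25, d(HZ,Y)=55/2
3. join T+W (d=10) ⇒ TW; edges |T|=5, |W|=5
  updated: d(HZ,TW)=99/4, d(OV,TW)=28, d(TW,Y)=26
4. join HZ+OV (d=83/4) ⇒ HOVZ; edges |HZ|=51/8, |OV|=67/8
  updated: d(HOVZ,TW)=211/8, d(HOVZ,Y)=53/2
5. join TW+Y (d=26) ⇒ TWY; edges |TW|=8, |Y|=13
  updated: d(HOVZ,TWY)=317/12
6. join HOVZ+TWY (d=317/12) ⇒ HOTVWYZ; edges |HOVZ|=17/6, |TWY|=5/24
final tree: (((H:4,Z:4):51/8,(O:2,V:2):67/8):17/6,((T:5,W:5):8,Y:13):5/24)
total length: 1459/24

51/8,67/8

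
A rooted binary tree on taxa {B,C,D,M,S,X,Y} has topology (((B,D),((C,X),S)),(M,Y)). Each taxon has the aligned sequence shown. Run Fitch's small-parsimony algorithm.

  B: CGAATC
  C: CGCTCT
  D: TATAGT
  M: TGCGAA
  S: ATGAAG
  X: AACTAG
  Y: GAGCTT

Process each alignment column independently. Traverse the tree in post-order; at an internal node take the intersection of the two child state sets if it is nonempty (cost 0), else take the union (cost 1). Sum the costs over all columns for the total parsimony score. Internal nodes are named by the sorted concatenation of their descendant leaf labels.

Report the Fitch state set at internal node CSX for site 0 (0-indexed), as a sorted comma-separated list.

site 0, node BD: B={C} ∪ D={T} → {C,T} (+1)
site 0, node CX: C={C} ∪ X={A} → {A,C} (+1)
site 0, node CSX: CX={A,C} ∩ S={A} → {A} (+0)
site 0, node BCDSX: BD={C,T} ∪ CSX={A} → {A,C,T} (+1)
site 0, node MY: M={T} ∪ Y={G} → {G,T} (+1)
site 0, node BCDMSXY: BCDSX={A,C,T} ∩ MY={G,T} → {T} (+0)
site 1, node BD: B={G} ∪ D={A} → {A,G} (+1)
site 1, node CX: C={G} ∪ X={A} → {A,G} (+1)
site 1, node CSX: CX={A,G} ∪ S={T} → {A,G,T} (+1)
site 1, node BCDSX: BD={A,G} ∩ CSX={A,G,T} → {A,G} (+0)
site 1, node MY: M={G} ∪ Y={A} → {A,G} (+1)
site 1, node BCDMSXY: BCDSX={A,G} ∩ MY={A,G} → {A,G} (+0)
site 2, node BD: B={A} ∪ D={T} → {A,T} (+1)
site 2, node CX: C={C} ∩ X={C} → {C} (+0)
site 2, node CSX: CX={C} ∪ S={G} → {C,G} (+1)
site 2, node BCDSX: BD={A,T} ∪ CSX={C,G} → {A,C,G,T} (+1)
site 2, node MY: M={C} ∪ Y={G} → {C,G} (+1)
site 2, node BCDMSXY: BCDSX={A,C,G,T} ∩ MY={C,G} → {C,G} (+0)
site 3, node BD: B={A} ∩ D={A} → {A} (+0)
site 3, node CX: C={T} ∩ X={T} → {T} (+0)
site 3, node CSX: CX={T} ∪ S={A} → {A,T} (+1)
site 3, node BCDSX: BD={A} ∩ CSX={A,T} → {A} (+0)
site 3, node MY: M={G} ∪ Y={C} → {C,G} (+1)
site 3, node BCDMSXY: BCDSX={A} ∪ MY={C,G} → {A,C,G} (+1)
site 4, node BD: B={T} ∪ D={G} → {G,T} (+1)
site 4, node CX: C={C} ∪ X={A} → {A,C} (+1)
site 4, node CSX: CX={A,C} ∩ S={A} → {A} (+0)
site 4, node BCDSX: BD={G,T} ∪ CSX={A} → {A,G,T} (+1)
site 4, node MY: M={A} ∪ Y={T} → {A,T} (+1)
site 4, node BCDMSXY: BCDSX={A,G,T} ∩ MY={A,T} → {A,T} (+0)
site 5, node BD: B={C} ∪ D={T} → {C,T} (+1)
site 5, node CX: C={T} ∪ X={G} → {G,T} (+1)
site 5, node CSX: CX={G,T} ∩ S={G} → {G} (+0)
site 5, node BCDSX: BD={C,T} ∪ CSX={G} → {C,G,T} (+1)
site 5, node MY: M={A} ∪ Y={T} → {A,T} (+1)
site 5, node BCDMSXY: BCDSX={C,G,T} ∩ MY={A,T} → {T} (+0)
per-site changes: [4, 4, 4, 3, 4, 4]; total = 23

A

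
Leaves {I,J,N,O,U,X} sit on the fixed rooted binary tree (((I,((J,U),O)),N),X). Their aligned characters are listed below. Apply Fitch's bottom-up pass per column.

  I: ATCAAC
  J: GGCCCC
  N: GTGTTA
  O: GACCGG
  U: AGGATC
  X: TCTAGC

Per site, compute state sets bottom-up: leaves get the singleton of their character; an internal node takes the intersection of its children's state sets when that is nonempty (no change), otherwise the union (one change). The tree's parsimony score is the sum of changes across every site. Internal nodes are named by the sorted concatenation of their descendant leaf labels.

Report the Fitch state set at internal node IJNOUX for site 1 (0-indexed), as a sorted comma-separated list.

C,T

site 0, node JU: J={G} ∪ U={A} → {A,G} (+1)
site 0, node JOU: JU={A,G} ∩ O={G} → {G} (+0)
site 0, node IJOU: I={A} ∪ JOU={G} → {A,G} (+1)
site 0, node IJNOU: IJOU={A,G} ∩ N={G} → {G} (+0)
site 0, node IJNOUX: IJNOU={G} ∪ X={T} → {G,T} (+1)
site 1, node JU: J={G} ∩ U={G} → {G} (+0)
site 1, node JOU: JU={G} ∪ O={A} → {A,G} (+1)
site 1, node IJOU: I={T} ∪ JOU={A,G} → {A,G,T} (+1)
site 1, node IJNOU: IJOU={A,G,T} ∩ N={T} → {T} (+0)
site 1, node IJNOUX: IJNOU={T} ∪ X={C} → {C,T} (+1)
site 2, node JU: J={C} ∪ U={G} → {C,G} (+1)
site 2, node JOU: JU={C,G} ∩ O={C} → {C} (+0)
site 2, node IJOU: I={C} ∩ JOU={C} → {C} (+0)
site 2, node IJNOU: IJOU={C} ∪ N={G} → {C,G} (+1)
site 2, node IJNOUX: IJNOU={C,G} ∪ X={T} → {C,G,T} (+1)
site 3, node JU: J={C} ∪ U={A} → {A,C} (+1)
site 3, node JOU: JU={A,C} ∩ O={C} → {C} (+0)
site 3, node IJOU: I={A} ∪ JOU={C} → {A,C} (+1)
site 3, node IJNOU: IJOU={A,C} ∪ N={T} → {A,C,T} (+1)
site 3, node IJNOUX: IJNOU={A,C,T} ∩ X={A} → {A} (+0)
site 4, node JU: J={C} ∪ U={T} → {C,T} (+1)
site 4, node JOU: JU={C,T} ∪ O={G} → {C,G,T} (+1)
site 4, node IJOU: I={A} ∪ JOU={C,G,T} → {A,C,G,T} (+1)
site 4, node IJNOU: IJOU={A,C,G,T} ∩ N={T} → {T} (+0)
site 4, node IJNOUX: IJNOU={T} ∪ X={G} → {G,T} (+1)
site 5, node JU: J={C} ∩ U={C} → {C} (+0)
site 5, node JOU: JU={C} ∪ O={G} → {C,G} (+1)
site 5, node IJOU: I={C} ∩ JOU={C,G} → {C} (+0)
site 5, node IJNOU: IJOU={C} ∪ N={A} → {A,C} (+1)
site 5, node IJNOUX: IJNOU={A,C} ∩ X={C} → {C} (+0)
per-site changes: [3, 3, 3, 3, 4, 2]; total = 18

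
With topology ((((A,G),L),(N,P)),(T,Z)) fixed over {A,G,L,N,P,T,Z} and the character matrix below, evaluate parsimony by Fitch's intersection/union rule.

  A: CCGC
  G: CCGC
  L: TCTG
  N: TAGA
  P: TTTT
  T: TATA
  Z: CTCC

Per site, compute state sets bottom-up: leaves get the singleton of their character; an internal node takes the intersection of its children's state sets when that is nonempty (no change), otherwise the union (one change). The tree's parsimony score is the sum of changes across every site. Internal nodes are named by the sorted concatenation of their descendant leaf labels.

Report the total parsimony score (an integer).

site 0, node AG: A={C} ∩ G={C} → {C} (+0)
site 0, node AGL: AG={C} ∪ L={T} → {C,T} (+1)
site 0, node NP: N={T} ∩ P={T} → {T} (+0)
site 0, node AGLNP: AGL={C,T} ∩ NP={T} → {T} (+0)
site 0, node TZ: T={T} ∪ Z={C} → {C,T} (+1)
site 0, node AGLNPTZ: AGLNP={T} ∩ TZ={C,T} → {T} (+0)
site 1, node AG: A={C} ∩ G={C} → {C} (+0)
site 1, node AGL: AG={C} ∩ L={C} → {C} (+0)
site 1, node NP: N={A} ∪ P={T} → {A,T} (+1)
site 1, node AGLNP: AGL={C} ∪ NP={A,T} → {A,C,T} (+1)
site 1, node TZ: T={A} ∪ Z={T} → {A,T} (+1)
site 1, node AGLNPTZ: AGLNP={A,C,T} ∩ TZ={A,T} → {A,T} (+0)
site 2, node AG: A={G} ∩ G={G} → {G} (+0)
site 2, node AGL: AG={G} ∪ L={T} → {G,T} (+1)
site 2, node NP: N={G} ∪ P={T} → {G,T} (+1)
site 2, node AGLNP: AGL={G,T} ∩ NP={G,T} → {G,T} (+0)
site 2, node TZ: T={T} ∪ Z={C} → {C,T} (+1)
site 2, node AGLNPTZ: AGLNP={G,T} ∩ TZ={C,T} → {T} (+0)
site 3, node AG: A={C} ∩ G={C} → {C} (+0)
site 3, node AGL: AG={C} ∪ L={G} → {C,G} (+1)
site 3, node NP: N={A} ∪ P={T} → {A,T} (+1)
site 3, node AGLNP: AGL={C,G} ∪ NP={A,T} → {A,C,G,T} (+1)
site 3, node TZ: T={A} ∪ Z={C} → {A,C} (+1)
site 3, node AGLNPTZ: AGLNP={A,C,G,T} ∩ TZ={A,C} → {A,C} (+0)
per-site changes: [2, 3, 3, 4]; total = 12

12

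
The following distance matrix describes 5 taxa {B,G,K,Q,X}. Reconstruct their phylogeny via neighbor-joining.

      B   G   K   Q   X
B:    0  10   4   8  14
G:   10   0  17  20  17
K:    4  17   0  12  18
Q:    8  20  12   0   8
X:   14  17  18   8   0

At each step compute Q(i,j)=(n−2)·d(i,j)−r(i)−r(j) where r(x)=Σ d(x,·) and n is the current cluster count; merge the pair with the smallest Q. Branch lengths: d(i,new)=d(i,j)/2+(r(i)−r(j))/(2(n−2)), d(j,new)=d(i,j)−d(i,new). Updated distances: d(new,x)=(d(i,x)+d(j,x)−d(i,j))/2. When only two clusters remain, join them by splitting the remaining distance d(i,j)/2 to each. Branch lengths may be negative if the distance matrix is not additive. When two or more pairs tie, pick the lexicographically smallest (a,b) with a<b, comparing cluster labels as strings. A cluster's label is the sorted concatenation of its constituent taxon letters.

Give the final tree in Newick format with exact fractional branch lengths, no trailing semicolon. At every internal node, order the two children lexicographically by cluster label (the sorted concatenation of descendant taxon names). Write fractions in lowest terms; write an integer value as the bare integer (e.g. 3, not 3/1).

iteration 1: select Q,X (d=8, Q=-81); attach at lengths (5/2, 11/2); label the merged cluster QX
  updated: d(B,QX)=7, d(G,QX)=29/2, d(K,QX)=11
iteration 2: select B,K (d=4, Q=-45); attach at lengths (-3/4, 19/4); label the merged cluster BK
  updated: d(BK,G)=23/2, d(BK,QX)=7
iteration 3: select BK,G (d=23/2, Q=-33); attach at lengths (2, 19/2); label the merged cluster BGK
  updated: d(BGK,QX)=5
iteration 4: select BGK,QX (d=5); attach at lengths (5/2, 5/2); label the merged cluster BGKQX
final tree: (((B:-3/4,K:19/4):2,G:19/2):5/2,(Q:5/2,X:11/2):5/2)
total length: 57/2

(((B:-3/4,K:19/4):2,G:19/2):5/2,(Q:5/2,X:11/2):5/2)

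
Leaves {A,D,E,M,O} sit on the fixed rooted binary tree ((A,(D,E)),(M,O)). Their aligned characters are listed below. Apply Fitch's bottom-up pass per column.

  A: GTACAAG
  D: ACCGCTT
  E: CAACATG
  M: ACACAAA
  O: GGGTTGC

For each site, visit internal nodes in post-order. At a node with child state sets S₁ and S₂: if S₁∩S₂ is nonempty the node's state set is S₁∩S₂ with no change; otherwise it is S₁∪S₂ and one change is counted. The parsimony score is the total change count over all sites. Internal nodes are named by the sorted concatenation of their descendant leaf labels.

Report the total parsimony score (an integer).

site 0, node DE: D={A} ∪ E={C} → {A,C} (+1)
site 0, node ADE: A={G} ∪ DE={A,C} → {A,C,G} (+1)
site 0, node MO: M={A} ∪ O={G} → {A,G} (+1)
site 0, node ADEMO: ADE={A,C,G} ∩ MO={A,G} → {A,G} (+0)
site 1, node DE: D={C} ∪ E={A} → {A,C} (+1)
site 1, node ADE: A={T} ∪ DE={A,C} → {A,C,T} (+1)
site 1, node MO: M={C} ∪ O={G} → {C,G} (+1)
site 1, node ADEMO: ADE={A,C,T} ∩ MO={C,G} → {C} (+0)
site 2, node DE: D={C} ∪ E={A} → {A,C} (+1)
site 2, node ADE: A={A} ∩ DE={A,C} → {A} (+0)
site 2, node MO: M={A} ∪ O={G} → {A,G} (+1)
site 2, node ADEMO: ADE={A} ∩ MO={A,G} → {A} (+0)
site 3, node DE: D={G} ∪ E={C} → {C,G} (+1)
site 3, node ADE: A={C} ∩ DE={C,G} → {C} (+0)
site 3, node MO: M={C} ∪ O={T} → {C,T} (+1)
site 3, node ADEMO: ADE={C} ∩ MO={C,T} → {C} (+0)
site 4, node DE: D={C} ∪ E={A} → {A,C} (+1)
site 4, node ADE: A={A} ∩ DE={A,C} → {A} (+0)
site 4, node MO: M={A} ∪ O={T} → {A,T} (+1)
site 4, node ADEMO: ADE={A} ∩ MO={A,T} → {A} (+0)
site 5, node DE: D={T} ∩ E={T} → {T} (+0)
site 5, node ADE: A={A} ∪ DE={T} → {A,T} (+1)
site 5, node MO: M={A} ∪ O={G} → {A,G} (+1)
site 5, node ADEMO: ADE={A,T} ∩ MO={A,G} → {A} (+0)
site 6, node DE: D={T} ∪ E={G} → {G,T} (+1)
site 6, node ADE: A={G} ∩ DE={G,T} → {G} (+0)
site 6, node MO: M={A} ∪ O={C} → {A,C} (+1)
site 6, node ADEMO: ADE={G} ∪ MO={A,C} → {A,C,G} (+1)
per-site changes: [3, 3, 2, 2, 2, 2, 3]; total = 17

17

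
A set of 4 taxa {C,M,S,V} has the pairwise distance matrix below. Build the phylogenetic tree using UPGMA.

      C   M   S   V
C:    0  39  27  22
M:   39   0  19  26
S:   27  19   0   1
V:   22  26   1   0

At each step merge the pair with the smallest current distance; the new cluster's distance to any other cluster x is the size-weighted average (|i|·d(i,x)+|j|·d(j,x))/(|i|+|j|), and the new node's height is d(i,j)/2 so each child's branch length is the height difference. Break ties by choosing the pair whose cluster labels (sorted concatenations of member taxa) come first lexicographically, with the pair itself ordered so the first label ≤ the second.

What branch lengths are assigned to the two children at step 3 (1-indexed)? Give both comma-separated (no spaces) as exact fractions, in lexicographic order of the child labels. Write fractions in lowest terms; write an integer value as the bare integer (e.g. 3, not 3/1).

step 1: merge (S,V) at d=1; branch lengths S→1/2, V→1/2; new cluster SV
  updated: d(C,SV)=49/2, d(M,SV)=45/2
step 2: merge (M,SV) at d=45/2; branch lengths M→45/4, SV→43/4; new cluster MSV
  updated: d(C,MSV)=88/3
step 3: merge (C,MSV) at d=88/3; branch lengths C→44/3, MSV→41/12; new cluster CMSV
final tree: (C:44/3,(M:45/4,(S:1/2,V:1/2):43/4):41/12)
total length: 493/12

44/3,41/12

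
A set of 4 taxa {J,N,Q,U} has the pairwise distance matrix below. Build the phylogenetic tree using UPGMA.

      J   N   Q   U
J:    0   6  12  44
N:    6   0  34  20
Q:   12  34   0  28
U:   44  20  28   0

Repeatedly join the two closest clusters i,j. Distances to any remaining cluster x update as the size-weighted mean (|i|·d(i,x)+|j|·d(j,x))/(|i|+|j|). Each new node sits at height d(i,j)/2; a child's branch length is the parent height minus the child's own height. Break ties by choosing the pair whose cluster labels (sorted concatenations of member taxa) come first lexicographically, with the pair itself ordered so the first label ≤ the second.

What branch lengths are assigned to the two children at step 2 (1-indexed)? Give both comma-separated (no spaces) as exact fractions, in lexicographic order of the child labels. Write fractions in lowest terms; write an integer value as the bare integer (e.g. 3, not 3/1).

17/2,23/2

iteration 1: select J,N (d=6); attach at lengths (3, 3); label the merged cluster JN
  updated: d(JN,Q)=23, d(JN,U)=32
iteration 2: select JN,Q (d=23); attach at lengths (17/2, 23/2); label the merged cluster JNQ
  updated: d(JNQ,U)=92/3
iteration 3: select JNQ,U (d=92/3); attach at lengths (23/6, 46/3); label the merged cluster JNQU
final tree: (((J:3,N:3):17/2,Q:23/2):23/6,U:46/3)
total length: 271/6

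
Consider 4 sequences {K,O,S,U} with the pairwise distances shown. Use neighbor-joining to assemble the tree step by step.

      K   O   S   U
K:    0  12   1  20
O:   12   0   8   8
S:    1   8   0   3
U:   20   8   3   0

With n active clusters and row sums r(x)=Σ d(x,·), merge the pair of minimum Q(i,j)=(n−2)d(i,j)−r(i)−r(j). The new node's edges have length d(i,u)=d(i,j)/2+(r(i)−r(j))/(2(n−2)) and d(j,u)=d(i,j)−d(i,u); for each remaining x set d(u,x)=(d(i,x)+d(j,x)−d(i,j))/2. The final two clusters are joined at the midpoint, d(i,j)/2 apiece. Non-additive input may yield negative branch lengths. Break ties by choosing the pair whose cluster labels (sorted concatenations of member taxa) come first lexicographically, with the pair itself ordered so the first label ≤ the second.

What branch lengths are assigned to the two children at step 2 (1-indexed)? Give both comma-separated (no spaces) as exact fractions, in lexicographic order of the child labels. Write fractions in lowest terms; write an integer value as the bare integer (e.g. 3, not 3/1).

step 1: merge (K,S) at d=1, Q=-43; branch lengths K→23/4, S→-19/4; new cluster KS
  updated: d(KS,O)=19/2, d(KS,U)=11
step 2: merge (KS,O) at d=19/2, Q=-57/2; branch lengths KS→25/4, O→13/4; new cluster KOS
  updated: d(KOS,U)=19/4
step 3: merge (KOS,U) at d=19/4; branch lengths KOS→19/8, U→19/8; new cluster KOSU
final tree: (((K:23/4,S:-19/4):25/4,O:13/4):19/8,U:19/8)
total length: 61/4

25/4,13/4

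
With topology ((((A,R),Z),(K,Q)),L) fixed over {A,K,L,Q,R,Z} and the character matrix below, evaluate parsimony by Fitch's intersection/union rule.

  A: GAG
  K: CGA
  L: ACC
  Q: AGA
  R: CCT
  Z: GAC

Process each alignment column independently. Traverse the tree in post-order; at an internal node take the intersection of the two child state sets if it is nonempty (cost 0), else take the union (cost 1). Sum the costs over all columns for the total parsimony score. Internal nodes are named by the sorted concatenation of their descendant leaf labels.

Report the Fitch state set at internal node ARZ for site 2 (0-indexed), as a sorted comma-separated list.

site 0, node AR: A={G} ∪ R={C} → {C,G} (+1)
site 0, node ARZ: AR={C,G} ∩ Z={G} → {G} (+0)
site 0, node KQ: K={C} ∪ Q={A} → {A,C} (+1)
site 0, node AKQRZ: ARZ={G} ∪ KQ={A,C} → {A,C,G} (+1)
site 0, node AKLQRZ: AKQRZ={A,C,G} ∩ L={A} → {A} (+0)
site 1, node AR: A={A} ∪ R={C} → {A,C} (+1)
site 1, node ARZ: AR={A,C} ∩ Z={A} → {A} (+0)
site 1, node KQ: K={G} ∩ Q={G} → {G} (+0)
site 1, node AKQRZ: ARZ={A} ∪ KQ={G} → {A,G} (+1)
site 1, node AKLQRZ: AKQRZ={A,G} ∪ L={C} → {A,C,G} (+1)
site 2, node AR: A={G} ∪ R={T} → {G,T} (+1)
site 2, node ARZ: AR={G,T} ∪ Z={C} → {C,G,T} (+1)
site 2, node KQ: K={A} ∩ Q={A} → {A} (+0)
site 2, node AKQRZ: ARZ={C,G,T} ∪ KQ={A} → {A,C,G,T} (+1)
site 2, node AKLQRZ: AKQRZ={A,C,G,T} ∩ L={C} → {C} (+0)
per-site changes: [3, 3, 3]; total = 9

C,G,T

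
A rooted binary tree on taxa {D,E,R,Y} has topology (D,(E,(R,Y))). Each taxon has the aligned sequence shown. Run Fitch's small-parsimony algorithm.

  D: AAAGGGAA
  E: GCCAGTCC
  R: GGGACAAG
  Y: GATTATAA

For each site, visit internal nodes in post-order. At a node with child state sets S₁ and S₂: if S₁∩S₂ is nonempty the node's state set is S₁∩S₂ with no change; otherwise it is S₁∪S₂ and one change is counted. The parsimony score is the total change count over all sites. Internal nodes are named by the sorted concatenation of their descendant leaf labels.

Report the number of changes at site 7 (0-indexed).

2

RY@0: {G} ∩ {G} = {G} (intersection, +0)
ERY@0: {G} ∩ {G} = {G} (intersection, +0)
DERY@0: {A} ∪ {G} = {A,G} (union, +1)
RY@1: {G} ∪ {A} = {A,G} (union, +1)
ERY@1: {C} ∪ {A,G} = {A,C,G} (union, +1)
DERY@1: {A} ∩ {A,C,G} = {A} (intersection, +0)
RY@2: {G} ∪ {T} = {G,T} (union, +1)
ERY@2: {C} ∪ {G,T} = {C,G,T} (union, +1)
DERY@2: {A} ∪ {C,G,T} = {A,C,G,T} (union, +1)
RY@3: {A} ∪ {T} = {A,T} (union, +1)
ERY@3: {A} ∩ {A,T} = {A} (intersection, +0)
DERY@3: {G} ∪ {A} = {A,G} (union, +1)
RY@4: {C} ∪ {A} = {A,C} (union, +1)
ERY@4: {G} ∪ {A,C} = {A,C,G} (union, +1)
DERY@4: {G} ∩ {A,C,G} = {G} (intersection, +0)
RY@5: {A} ∪ {T} = {A,T} (union, +1)
ERY@5: {T} ∩ {A,T} = {T} (intersection, +0)
DERY@5: {G} ∪ {T} = {G,T} (union, +1)
RY@6: {A} ∩ {A} = {A} (intersection, +0)
ERY@6: {C} ∪ {A} = {A,C} (union, +1)
DERY@6: {A} ∩ {A,C} = {A} (intersection, +0)
RY@7: {G} ∪ {A} = {A,G} (union, +1)
ERY@7: {C} ∪ {A,G} = {A,C,G} (union, +1)
DERY@7: {A} ∩ {A,C,G} = {A} (intersection, +0)
per-site changes: [1, 2, 3, 2, 2, 2, 1, 2]; total = 15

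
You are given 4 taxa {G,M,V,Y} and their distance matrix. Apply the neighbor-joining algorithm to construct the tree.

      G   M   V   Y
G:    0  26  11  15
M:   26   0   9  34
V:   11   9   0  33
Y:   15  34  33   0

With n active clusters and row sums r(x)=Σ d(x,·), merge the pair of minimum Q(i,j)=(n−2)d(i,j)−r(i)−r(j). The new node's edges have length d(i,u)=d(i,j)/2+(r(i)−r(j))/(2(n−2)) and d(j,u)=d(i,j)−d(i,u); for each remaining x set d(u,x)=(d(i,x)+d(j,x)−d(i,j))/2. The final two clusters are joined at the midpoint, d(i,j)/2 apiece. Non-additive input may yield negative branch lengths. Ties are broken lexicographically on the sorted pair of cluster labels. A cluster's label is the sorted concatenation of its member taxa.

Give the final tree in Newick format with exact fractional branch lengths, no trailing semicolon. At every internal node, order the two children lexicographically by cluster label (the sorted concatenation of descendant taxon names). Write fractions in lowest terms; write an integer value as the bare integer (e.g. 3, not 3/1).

(((G:0,Y:15):14,M:17/2):1/4,V:1/4)

step 1: merge (G,Y) at d=15, Q=-104; branch lengths G→0, Y→15; new cluster GY
  updated: d(GY,M)=45/2, d(GY,V)=29/2
step 2: merge (GY,M) at d=45/2, Q=-46; branch lengths GY→14, M→17/2; new cluster GMY
  updated: d(GMY,V)=1/2
step 3: merge (GMY,V) at d=1/2; branch lengths GMY→1/4, V→1/4; new cluster GMVY
final tree: (((G:0,Y:15):14,M:17/2):1/4,V:1/4)
total length: 38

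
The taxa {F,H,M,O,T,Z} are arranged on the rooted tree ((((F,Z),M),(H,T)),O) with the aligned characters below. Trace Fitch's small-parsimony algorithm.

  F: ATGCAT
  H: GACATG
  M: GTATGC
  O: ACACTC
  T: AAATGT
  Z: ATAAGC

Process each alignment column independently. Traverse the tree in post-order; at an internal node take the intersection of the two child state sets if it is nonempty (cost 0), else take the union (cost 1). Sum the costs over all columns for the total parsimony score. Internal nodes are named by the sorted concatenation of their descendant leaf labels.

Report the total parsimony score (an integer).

16

site 0, node FZ: F={A} ∩ Z={A} → {A} (+0)
site 0, node FMZ: FZ={A} ∪ M={G} → {A,G} (+1)
site 0, node HT: H={G} ∪ T={A} → {A,G} (+1)
site 0, node FHMTZ: FMZ={A,G} ∩ HT={A,G} → {A,G} (+0)
site 0, node FHMOTZ: FHMTZ={A,G} ∩ O={A} → {A} (+0)
site 1, node FZ: F={T} ∩ Z={T} → {T} (+0)
site 1, node FMZ: FZ={T} ∩ M={T} → {T} (+0)
site 1, node HT: H={A} ∩ T={A} → {A} (+0)
site 1, node FHMTZ: FMZ={T} ∪ HT={A} → {A,T} (+1)
site 1, node FHMOTZ: FHMTZ={A,T} ∪ O={C} → {A,C,T} (+1)
site 2, node FZ: F={G} ∪ Z={A} → {A,G} (+1)
site 2, node FMZ: FZ={A,G} ∩ M={A} → {A} (+0)
site 2, node HT: H={C} ∪ T={A} → {A,C} (+1)
site 2, node FHMTZ: FMZ={A} ∩ HT={A,C} → {A} (+0)
site 2, node FHMOTZ: FHMTZ={A} ∩ O={A} → {A} (+0)
site 3, node FZ: F={C} ∪ Z={A} → {A,C} (+1)
site 3, node FMZ: FZ={A,C} ∪ M={T} → {A,C,T} (+1)
site 3, node HT: H={A} ∪ T={T} → {A,T} (+1)
site 3, node FHMTZ: FMZ={A,C,T} ∩ HT={A,T} → {A,T} (+0)
site 3, node FHMOTZ: FHMTZ={A,T} ∪ O={C} → {A,C,T} (+1)
site 4, node FZ: F={A} ∪ Z={G} → {A,G} (+1)
site 4, node FMZ: FZ={A,G} ∩ M={G} → {G} (+0)
site 4, node HT: H={T} ∪ T={G} → {G,T} (+1)
site 4, node FHMTZ: FMZ={G} ∩ HT={G,T} → {G} (+0)
site 4, node FHMOTZ: FHMTZ={G} ∪ O={T} → {G,T} (+1)
site 5, node FZ: F={T} ∪ Z={C} → {C,T} (+1)
site 5, node FMZ: FZ={C,T} ∩ M={C} → {C} (+0)
site 5, node HT: H={G} ∪ T={T} → {G,T} (+1)
site 5, node FHMTZ: FMZ={C} ∪ HT={G,T} → {C,G,T} (+1)
site 5, node FHMOTZ: FHMTZ={C,G,T} ∩ O={C} → {C} (+0)
per-site changes: [2, 2, 2, 4, 3, 3]; total = 16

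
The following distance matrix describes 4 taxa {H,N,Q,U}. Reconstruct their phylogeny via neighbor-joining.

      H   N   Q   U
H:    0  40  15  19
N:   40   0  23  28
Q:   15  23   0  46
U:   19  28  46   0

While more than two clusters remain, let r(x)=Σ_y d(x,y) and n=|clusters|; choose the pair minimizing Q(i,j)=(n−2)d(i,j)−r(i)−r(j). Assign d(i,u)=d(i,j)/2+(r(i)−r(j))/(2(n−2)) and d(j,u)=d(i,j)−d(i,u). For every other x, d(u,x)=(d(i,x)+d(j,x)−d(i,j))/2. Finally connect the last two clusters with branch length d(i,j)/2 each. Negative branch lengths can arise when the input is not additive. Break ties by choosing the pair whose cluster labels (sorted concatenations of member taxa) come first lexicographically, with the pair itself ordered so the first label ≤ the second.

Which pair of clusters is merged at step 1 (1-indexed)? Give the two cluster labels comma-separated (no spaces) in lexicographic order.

iteration 1: select H,U (d=19, Q=-129); attach at lengths (19/4, 57/4); label the merged cluster HU
  updated: d(HU,N)=49/2, d(HU,Q)=21
iteration 2: select HU,N (d=49/2, Q=-137/2); attach at lengths (45/4, 53/4); label the merged cluster HNU
  updated: d(HNU,Q)=39/4
iteration 3: select HNU,Q (d=39/4); attach at lengths (39/8, 39/8); label the merged cluster HNQU
final tree: (((H:19/4,U:57/4):45/4,N:53/4):39/8,Q:39/8)
total length: 213/4

H,U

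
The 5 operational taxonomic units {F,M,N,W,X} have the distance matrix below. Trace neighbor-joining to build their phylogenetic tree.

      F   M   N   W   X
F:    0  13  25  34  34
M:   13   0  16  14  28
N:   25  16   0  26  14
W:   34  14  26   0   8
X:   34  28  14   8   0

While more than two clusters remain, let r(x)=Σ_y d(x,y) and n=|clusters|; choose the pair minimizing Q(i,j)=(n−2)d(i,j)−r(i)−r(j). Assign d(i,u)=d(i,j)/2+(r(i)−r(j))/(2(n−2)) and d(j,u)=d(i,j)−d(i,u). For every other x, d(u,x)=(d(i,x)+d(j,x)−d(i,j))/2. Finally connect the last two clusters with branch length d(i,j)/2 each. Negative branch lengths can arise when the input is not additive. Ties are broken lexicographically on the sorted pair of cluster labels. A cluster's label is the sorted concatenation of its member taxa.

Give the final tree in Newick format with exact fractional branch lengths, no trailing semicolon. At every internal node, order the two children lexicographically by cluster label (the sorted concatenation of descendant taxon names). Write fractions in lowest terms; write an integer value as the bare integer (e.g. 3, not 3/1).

(((F:12,M:1):15/2,N:13/2):19/4,(W:11/3,X:13/3):19/4)

step 1: merge (W,X) at d=8, Q=-142; branch lengths W→11/3, X→13/3; new cluster WX
  updated: d(F,WX)=30, d(M,WX)=17, d(N,WX)=16
step 2: merge (F,M) at d=13, Q=-88; branch lengths F→12, M→1; new cluster FM
  updated: d(FM,N)=14, d(FM,WX)=17
step 3: merge (FM,N) at d=14, Q=-47; branch lengths FM→15/2, N→13/2; new cluster FMN
  updated: d(FMN,WX)=19/2
step 4: merge (FMN,WX) at d=19/2; branch lengths FMN→19/4, WX→19/4; new cluster FMNWX
final tree: (((F:12,M:1):15/2,N:13/2):19/4,(W:11/3,X:13/3):19/4)
total length: 89/2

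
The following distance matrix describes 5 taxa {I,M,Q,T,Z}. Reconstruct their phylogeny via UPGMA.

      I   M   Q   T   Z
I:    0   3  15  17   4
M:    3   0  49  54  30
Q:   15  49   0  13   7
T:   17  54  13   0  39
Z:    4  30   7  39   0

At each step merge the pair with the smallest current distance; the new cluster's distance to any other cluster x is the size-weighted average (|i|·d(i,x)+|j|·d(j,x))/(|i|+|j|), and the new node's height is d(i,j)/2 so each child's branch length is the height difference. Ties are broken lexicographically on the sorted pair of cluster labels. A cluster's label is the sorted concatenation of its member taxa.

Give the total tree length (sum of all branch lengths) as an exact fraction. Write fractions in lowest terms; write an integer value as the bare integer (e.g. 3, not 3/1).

step 1: merge (I,M) at d=3; branch lengths I→3/2, M→3/2; new cluster IM
  updated: d(IM,Q)=32, d(IM,T)=71/2, d(IM,Z)=17
step 2: merge (Q,Z) at d=7; branch lengths Q→7/2, Z→7/2; new cluster QZ
  updated: d(IM,QZ)=49/2, d(QZ,T)=26
step 3: merge (IM,QZ) at d=49/2; branch lengths IM→43/4, QZ→35/4; new cluster IMQZ
  updated: d(IMQZ,T)=123/4
step 4: merge (IMQZ,T) at d=123/4; branch lengths IMQZ→25/8, T→123/8; new cluster IMQTZ
final tree: (((I:3/2,M:3/2):43/4,(Q:7/2,Z:7/2):35/4):25/8,T:123/8)
total length: 48

48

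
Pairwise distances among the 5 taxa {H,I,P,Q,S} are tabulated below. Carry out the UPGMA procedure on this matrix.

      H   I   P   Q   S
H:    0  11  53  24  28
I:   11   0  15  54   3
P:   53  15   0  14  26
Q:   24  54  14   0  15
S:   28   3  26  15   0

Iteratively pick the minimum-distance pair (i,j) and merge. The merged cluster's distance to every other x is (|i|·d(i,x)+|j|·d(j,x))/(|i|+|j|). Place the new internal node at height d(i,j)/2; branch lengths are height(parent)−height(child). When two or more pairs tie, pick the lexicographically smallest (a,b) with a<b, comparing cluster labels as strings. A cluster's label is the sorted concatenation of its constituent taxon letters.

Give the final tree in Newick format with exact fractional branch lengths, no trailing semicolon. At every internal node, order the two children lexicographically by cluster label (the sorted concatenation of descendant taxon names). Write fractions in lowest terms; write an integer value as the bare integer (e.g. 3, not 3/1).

((H:39/4,(I:3/2,S:3/2):33/4):35/6,(P:7,Q:7):103/12)

step 1: merge (I,S) at d=3; branch lengths I→3/2, S→3/2; new cluster IS
  updated: d(H,IS)=39/2, d(IS,P)=41/2, d(IS,Q)=69/2
step 2: merge (P,Q) at d=14; branch lengths P→7, Q→7; new cluster PQ
  updated: d(H,PQ)=77/2, d(IS,PQ)=55/2
step 3: merge (H,IS) at d=39/2; branch lengths H→39/4, IS→33/4; new cluster HIS
  updated: d(HIS,PQ)=187/6
step 4: merge (HIS,PQ) at d=187/6; branch lengths HIS→35/6, PQ→103/12; new cluster HIPQS
final tree: ((H:39/4,(I:3/2,S:3/2):33/4):35/6,(P:7,Q:7):103/12)
total length: 593/12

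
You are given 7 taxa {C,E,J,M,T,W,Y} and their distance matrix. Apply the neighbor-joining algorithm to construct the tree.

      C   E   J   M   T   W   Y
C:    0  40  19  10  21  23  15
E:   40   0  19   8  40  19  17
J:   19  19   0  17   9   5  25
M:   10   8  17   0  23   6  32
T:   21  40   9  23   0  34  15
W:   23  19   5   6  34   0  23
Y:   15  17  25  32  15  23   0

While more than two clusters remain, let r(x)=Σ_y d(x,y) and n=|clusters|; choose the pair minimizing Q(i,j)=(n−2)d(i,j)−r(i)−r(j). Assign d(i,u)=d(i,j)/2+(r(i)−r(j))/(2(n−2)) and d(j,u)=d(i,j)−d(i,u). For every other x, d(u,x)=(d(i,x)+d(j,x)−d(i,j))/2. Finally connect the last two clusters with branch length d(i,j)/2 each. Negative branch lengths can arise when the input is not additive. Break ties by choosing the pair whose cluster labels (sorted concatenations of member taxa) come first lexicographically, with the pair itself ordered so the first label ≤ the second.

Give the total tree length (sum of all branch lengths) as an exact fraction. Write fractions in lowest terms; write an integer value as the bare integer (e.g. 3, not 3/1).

step 1: merge (E,M) at d=8, Q=-199; branch lengths E→87/10, M→-7/10; new cluster EM
  updated: d(C,EM)=21, d(EM,J)=14, d(EM,T)=55/2, d(EM,W)=17/2, d(EM,Y)=41/2
step 2: merge (EM,W) at d=17/2, Q=-151; branch lengths EM→4, W→9/2; new cluster EMW
  updated: d(C,EMW)=71/4, d(EMW,J)=21/4, d(EMW,T)=53/2, d(EMW,Y)=35/2
step 3: merge (EMW,J) at d=21/4, Q=-219/2; branch lengths EMW→49/12, J→7/6; new cluster EJMW
  updated: d(C,EJMW)=63/4, d(EJMW,T)=121/8, d(EJMW,Y)=149/8
step 4: merge (C,Y) at d=15, Q=-563/8; branch lengths C→265/32, Y→215/32; new cluster CY
  updated: d(CY,EJMW)=155/16, d(CY,T)=21/2
step 5: merge (CY,EJMW) at d=155/16, Q=-565/16; branch lengths CY→81/32, EJMW→229/32; new cluster CEJMWY
  updated: d(CEJMWY,T)=255/32
step 6: merge (CEJMWY,T) at d=255/32; branch lengths CEJMWY→255/64, T→255/64; new cluster CEJMTWY
final tree: (((C:265/32,Y:215/32):81/32,(((E:87/10,M:-7/10):4,W:9/2):49/12,J:7/6):229/32):255/64,T:255/64)
total length: 1741/32

1741/32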